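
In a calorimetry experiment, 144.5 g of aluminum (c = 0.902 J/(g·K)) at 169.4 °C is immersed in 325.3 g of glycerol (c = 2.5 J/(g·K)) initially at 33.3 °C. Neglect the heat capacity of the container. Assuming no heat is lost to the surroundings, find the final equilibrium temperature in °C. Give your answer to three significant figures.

T_f = 52.1 °C

Heat lost by aluminum = heat gained by glycerol.
(144.5)(0.902)(169.4 − T) = (325.3)(2.5)(T − 33.3)
130.339 (169.4 − T) = 813.25 (T − 33.3)
22079 − 130.339 T = 813.25 T − 27081
49160 = 943.589 T
T = 52.10 °C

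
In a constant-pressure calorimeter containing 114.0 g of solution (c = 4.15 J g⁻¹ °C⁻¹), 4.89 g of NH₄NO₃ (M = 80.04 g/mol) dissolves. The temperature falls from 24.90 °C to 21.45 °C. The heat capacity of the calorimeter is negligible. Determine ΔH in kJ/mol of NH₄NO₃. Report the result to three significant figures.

ΔH = 26.7 kJ/mol

|ΔT| = |21.45 − 24.90| = 3.45 °C
|q_surr| = (114.0 × 4.15) × 3.45 = 473.1 × 3.45 = 1632 J
n(NH₄NO₃) = 4.89 / 80.04 = 0.06109 mol
Temperature fell, so q_rxn = +|q_surr| = 1.632 kJ
ΔH = q_rxn / n = 26.71 kJ/mol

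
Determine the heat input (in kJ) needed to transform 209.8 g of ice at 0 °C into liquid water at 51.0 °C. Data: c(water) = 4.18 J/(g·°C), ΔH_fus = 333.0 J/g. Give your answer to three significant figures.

q = 115 kJ

q1 (melt at 0 °C): 209.8 × 333.0 = 69863 J
q2 (heat water 0.0→51.0 °C): 209.8 × 4.18 × 51.0 = 44725 J
Total: 69863 + 44725 = 114588 J = 115 kJ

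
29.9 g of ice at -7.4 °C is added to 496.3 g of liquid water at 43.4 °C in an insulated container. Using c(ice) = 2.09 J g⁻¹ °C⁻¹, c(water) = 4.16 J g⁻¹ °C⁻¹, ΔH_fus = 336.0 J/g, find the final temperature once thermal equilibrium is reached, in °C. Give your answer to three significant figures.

Heat to bring ice to 0 °C and melt it: q₁ = 29.9×2.09×7.4 + 29.9×336.0 = 10509 J
Heat the water can supply cooling to 0 °C: 496.3×4.16×43.4 = 89604.0 J > q₁, so all ice melts.
Energy balance: 496.3×4.16×(43.4 − T) = 10509 + 29.9×4.16×(T − 0)
2064.608(43.4 − T) = 10509 + 124.384 T
89604.0 − 10509 = 2188.992 T
T = 79095.0 / 2188.992 = 36.13 °C

T_f = 36.1 °C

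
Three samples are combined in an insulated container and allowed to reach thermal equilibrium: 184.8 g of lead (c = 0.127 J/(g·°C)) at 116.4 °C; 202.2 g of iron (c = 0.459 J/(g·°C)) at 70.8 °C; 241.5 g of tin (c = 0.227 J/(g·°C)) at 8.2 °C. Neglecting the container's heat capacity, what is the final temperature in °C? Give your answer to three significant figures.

T_f = 57.0 °C

Σ mᵢcᵢ(T − Tᵢ) = 0  ⇒  T = Σ mᵢcᵢTᵢ / Σ mᵢcᵢ
Σ mᵢcᵢ = 184.8×0.127 + 202.2×0.459 + 241.5×0.227 = 171.0999
Σ mᵢcᵢTᵢ = 23.4696×116.4 + 92.8098×70.8 + 54.8205×8.2 = 9752.3
T = 9752.3 / 171.0999 = 57.00 °C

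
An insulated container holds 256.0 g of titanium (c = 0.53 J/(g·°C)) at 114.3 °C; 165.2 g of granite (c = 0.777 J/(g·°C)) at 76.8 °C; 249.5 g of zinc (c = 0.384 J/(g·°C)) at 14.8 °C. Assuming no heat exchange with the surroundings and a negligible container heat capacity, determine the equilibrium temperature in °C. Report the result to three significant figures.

Σ mᵢcᵢ(T − Tᵢ) = 0  ⇒  T = Σ mᵢcᵢTᵢ / Σ mᵢcᵢ
Σ mᵢcᵢ = 256.0×0.53 + 165.2×0.777 + 249.5×0.384 = 359.8484
Σ mᵢcᵢTᵢ = 135.68×114.3 + 128.3604×76.8 + 95.808×14.8 = 26784
T = 26784 / 359.8484 = 74.43 °C

T_f = 74.4 °C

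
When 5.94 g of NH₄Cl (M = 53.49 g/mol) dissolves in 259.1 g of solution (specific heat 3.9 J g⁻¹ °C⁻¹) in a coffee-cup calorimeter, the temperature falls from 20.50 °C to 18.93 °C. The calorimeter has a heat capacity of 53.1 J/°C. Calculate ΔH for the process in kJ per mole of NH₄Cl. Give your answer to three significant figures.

ΔH = 15.0 kJ/mol

|ΔT| = |18.93 − 20.50| = 1.57 °C
|q_surr| = (259.1 × 3.9 + 53.1) × 1.57 = 1063.59 × 1.57 = 1670 J
n(NH₄Cl) = 5.94 / 53.49 = 0.1110 mol
Temperature fell, so q_rxn = +|q_surr| = 1.670 kJ
ΔH = q_rxn / n = 15.045 kJ/mol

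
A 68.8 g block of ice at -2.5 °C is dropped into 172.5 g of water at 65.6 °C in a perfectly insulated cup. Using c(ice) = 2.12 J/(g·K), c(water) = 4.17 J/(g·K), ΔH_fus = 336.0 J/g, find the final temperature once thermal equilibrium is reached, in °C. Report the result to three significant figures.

T_f = 23.6 °C

Heat to bring ice to 0 °C and melt it: q₁ = 68.8×2.12×2.5 + 68.8×336.0 = 23481 J
Heat the water can supply cooling to 0 °C: 172.5×4.17×65.6 = 47187.7 J > q₁, so all ice melts.
Energy balance: 172.5×4.17×(65.6 − T) = 23481 + 68.8×4.17×(T − 0)
719.325(65.6 − T) = 23481 + 286.896 T
47187.7 − 23481 = 1006.221 T
T = 23706.7 / 1006.221 = 23.56 °C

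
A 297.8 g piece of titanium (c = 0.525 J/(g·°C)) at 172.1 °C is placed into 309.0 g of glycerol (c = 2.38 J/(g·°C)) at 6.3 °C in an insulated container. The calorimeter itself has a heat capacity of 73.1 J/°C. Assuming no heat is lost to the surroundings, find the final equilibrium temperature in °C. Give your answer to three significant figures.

T_f = 33.2 °C

Heat lost by titanium = heat gained by glycerol + calorimeter.
(297.8)(0.525)(172.1 − T) = [(309.0)(2.38) + 73.1](T − 6.3)
156.345 (172.1 − T) = 808.52 (T − 6.3)
26907 − 156.345 T = 808.52 T − 5093.7
32000.7 = 964.865 T
T = 33.17 °C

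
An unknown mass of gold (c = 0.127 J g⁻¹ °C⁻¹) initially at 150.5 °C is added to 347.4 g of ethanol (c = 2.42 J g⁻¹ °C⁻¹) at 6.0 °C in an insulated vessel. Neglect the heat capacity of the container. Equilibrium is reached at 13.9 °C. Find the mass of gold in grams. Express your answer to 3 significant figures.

q_gained = (347.4 × 2.42) × (13.9 − 6.0) = 6642 J
q_lost = m × 0.127 × (150.5 − 13.9) = 17.3482 m
m = 6642 / 17.3482 = 383 g

m = 383 g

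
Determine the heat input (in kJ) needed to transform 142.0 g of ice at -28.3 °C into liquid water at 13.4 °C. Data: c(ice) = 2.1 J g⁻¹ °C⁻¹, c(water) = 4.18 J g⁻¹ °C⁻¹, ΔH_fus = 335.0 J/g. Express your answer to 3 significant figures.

q = 64.0 kJ

q1 (heat ice -28.3→0.0 °C): 142.0 × 2.1 × 28.3 = 8439 J
q2 (melt at 0 °C): 142.0 × 335.0 = 47570 J
q3 (heat water 0.0→13.4 °C): 142.0 × 4.18 × 13.4 = 7954 J
Total: 8439 + 47570 + 7954 = 63963 J = 64.0 kJ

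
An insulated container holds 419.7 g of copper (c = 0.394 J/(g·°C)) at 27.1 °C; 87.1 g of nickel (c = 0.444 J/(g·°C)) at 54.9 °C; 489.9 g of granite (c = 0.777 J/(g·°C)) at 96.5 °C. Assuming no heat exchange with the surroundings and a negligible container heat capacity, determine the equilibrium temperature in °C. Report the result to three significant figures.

T_f = 74.1 °C

Σ mᵢcᵢ(T − Tᵢ) = 0  ⇒  T = Σ mᵢcᵢTᵢ / Σ mᵢcᵢ
Σ mᵢcᵢ = 419.7×0.394 + 87.1×0.444 + 489.9×0.777 = 584.6865
Σ mᵢcᵢTᵢ = 165.3618×27.1 + 38.6724×54.9 + 380.6523×96.5 = 43337
T = 43337 / 584.6865 = 74.12 °C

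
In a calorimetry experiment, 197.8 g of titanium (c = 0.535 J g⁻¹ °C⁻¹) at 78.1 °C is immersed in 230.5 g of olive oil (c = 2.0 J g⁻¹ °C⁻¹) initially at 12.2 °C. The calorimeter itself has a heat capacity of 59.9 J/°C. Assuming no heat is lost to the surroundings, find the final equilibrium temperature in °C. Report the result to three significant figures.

Heat lost by titanium = heat gained by olive oil + calorimeter.
(197.8)(0.535)(78.1 − T) = [(230.5)(2.0) + 59.9](T − 12.2)
105.823 (78.1 − T) = 520.9 (T − 12.2)
8264.8 − 105.823 T = 520.9 T − 6355.0
14619.8 = 626.723 T
T = 23.33 °C

T_f = 23.3 °C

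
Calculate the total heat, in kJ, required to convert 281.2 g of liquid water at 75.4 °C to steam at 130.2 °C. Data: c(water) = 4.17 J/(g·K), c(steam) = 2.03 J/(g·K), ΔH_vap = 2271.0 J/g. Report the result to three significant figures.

q1 (heat water 75.4→100.0 °C): 281.2 × 4.17 × 24.6 = 28846 J
q2 (vaporize at 100 °C): 281.2 × 2271.0 = 638605 J
q3 (heat steam 100.0→130.2 °C): 281.2 × 2.03 × 30.2 = 17239 J
Total: 28846 + 638605 + 17239 = 684690 J = 685 kJ

q = 685 kJ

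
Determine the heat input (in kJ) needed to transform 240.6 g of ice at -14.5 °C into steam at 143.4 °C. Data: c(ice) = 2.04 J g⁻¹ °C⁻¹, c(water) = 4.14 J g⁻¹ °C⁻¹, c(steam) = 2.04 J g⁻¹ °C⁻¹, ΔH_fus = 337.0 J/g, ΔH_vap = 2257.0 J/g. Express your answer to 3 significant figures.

q = 752 kJ

q1 (heat ice -14.5→0.0 °C): 240.6 × 2.04 × 14.5 = 7117 J
q2 (melt at 0 °C): 240.6 × 337.0 = 81082 J
q3 (heat water 0.0→100.0 °C): 240.6 × 4.14 × 100.0 = 99608 J
q4 (vaporize at 100 °C): 240.6 × 2257.0 = 543034 J
q5 (heat steam 100.0→143.4 °C): 240.6 × 2.04 × 43.4 = 21302 J
Total: 7117 + 81082 + 99608 + 543034 + 21302 = 752143 J = 752 kJ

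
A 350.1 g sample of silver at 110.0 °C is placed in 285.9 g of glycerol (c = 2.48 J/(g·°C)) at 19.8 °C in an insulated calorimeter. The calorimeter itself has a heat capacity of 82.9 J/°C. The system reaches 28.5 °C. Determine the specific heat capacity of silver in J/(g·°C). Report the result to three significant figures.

q_gained = (285.9 × 2.48 + 82.9) × (28.5 − 19.8) = 6890 J
q_lost = 350.1 × c × (110.0 − 28.5) = 28533.15 c
Set equal: c = 6890 / 28533.15 = 0.241 J/(g·°C)

c = 0.241 J/(g·°C)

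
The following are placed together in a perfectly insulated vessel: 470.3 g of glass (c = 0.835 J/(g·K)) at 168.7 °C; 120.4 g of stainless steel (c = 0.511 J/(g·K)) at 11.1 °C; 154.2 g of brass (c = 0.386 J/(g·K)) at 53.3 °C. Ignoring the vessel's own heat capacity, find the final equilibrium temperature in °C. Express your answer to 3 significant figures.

Σ mᵢcᵢ(T − Tᵢ) = 0  ⇒  T = Σ mᵢcᵢTᵢ / Σ mᵢcᵢ
Σ mᵢcᵢ = 470.3×0.835 + 120.4×0.511 + 154.2×0.386 = 513.7461
Σ mᵢcᵢTᵢ = 392.7005×168.7 + 61.5244×11.1 + 59.5212×53.3 = 70104
T = 70104 / 513.7461 = 136.46 °C

T_f = 136 °C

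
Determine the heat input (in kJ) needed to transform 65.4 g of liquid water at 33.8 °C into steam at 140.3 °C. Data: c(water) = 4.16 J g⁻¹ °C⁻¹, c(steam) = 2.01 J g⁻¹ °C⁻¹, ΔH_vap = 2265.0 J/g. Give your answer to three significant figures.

q1 (heat water 33.8→100.0 °C): 65.4 × 4.16 × 66.2 = 18011 J
q2 (vaporize at 100 °C): 65.4 × 2265.0 = 148131 J
q3 (heat steam 100.0→140.3 °C): 65.4 × 2.01 × 40.3 = 5298 J
Total: 18011 + 148131 + 5298 = 171440 J = 171 kJ

q = 171 kJ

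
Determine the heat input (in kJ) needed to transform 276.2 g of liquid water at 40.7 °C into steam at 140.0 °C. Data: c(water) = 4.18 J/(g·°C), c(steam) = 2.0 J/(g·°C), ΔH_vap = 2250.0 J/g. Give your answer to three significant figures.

q1 (heat water 40.7→100.0 °C): 276.2 × 4.18 × 59.3 = 68463 J
q2 (vaporize at 100 °C): 276.2 × 2250.0 = 621450 J
q3 (heat steam 100.0→140.0 °C): 276.2 × 2.0 × 40.0 = 22096 J
Total: 68463 + 621450 + 22096 = 712009 J = 712 kJ

q = 712 kJ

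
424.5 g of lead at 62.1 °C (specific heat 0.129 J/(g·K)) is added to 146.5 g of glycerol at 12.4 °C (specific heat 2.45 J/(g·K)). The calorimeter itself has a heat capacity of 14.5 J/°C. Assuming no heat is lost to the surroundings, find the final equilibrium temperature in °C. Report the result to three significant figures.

Heat lost by lead = heat gained by glycerol + calorimeter.
(424.5)(0.129)(62.1 − T) = [(146.5)(2.45) + 14.5](T − 12.4)
54.7605 (62.1 − T) = 373.425 (T − 12.4)
3400.6 − 54.7605 T = 373.425 T − 4630.5
8031.1 = 428.1855 T
T = 18.76 °C

T_f = 18.8 °C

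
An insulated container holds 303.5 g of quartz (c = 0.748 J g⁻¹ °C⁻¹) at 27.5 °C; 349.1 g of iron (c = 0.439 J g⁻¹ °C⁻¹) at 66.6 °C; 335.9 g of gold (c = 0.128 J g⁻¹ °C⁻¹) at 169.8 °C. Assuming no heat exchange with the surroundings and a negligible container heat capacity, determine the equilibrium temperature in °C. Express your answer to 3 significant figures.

T_f = 56.1 °C

Σ mᵢcᵢ(T − Tᵢ) = 0  ⇒  T = Σ mᵢcᵢTᵢ / Σ mᵢcᵢ
Σ mᵢcᵢ = 303.5×0.748 + 349.1×0.439 + 335.9×0.128 = 423.2681
Σ mᵢcᵢTᵢ = 227.018×27.5 + 153.2549×66.6 + 42.9952×169.8 = 23750
T = 23750 / 423.2681 = 56.11 °C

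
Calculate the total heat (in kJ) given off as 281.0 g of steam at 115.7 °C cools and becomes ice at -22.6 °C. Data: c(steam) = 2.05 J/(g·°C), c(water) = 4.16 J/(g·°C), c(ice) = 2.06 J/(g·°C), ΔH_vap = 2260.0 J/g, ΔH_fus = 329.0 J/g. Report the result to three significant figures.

q = 867 kJ

q1 (cool steam 115.7→100 °C): 281.0 × 2.05 × 15.7 = 9044 J
q2 (condense at 100 °C): 281.0 × 2260.0 = 635060 J
q3 (cool water 100→0 °C): 281.0 × 4.16 × 100.0 = 116896 J
q4 (freeze at 0 °C): 281.0 × 329.0 = 92449 J
q5 (cool ice 0→-22.6 °C): 281.0 × 2.06 × 22.6 = 13082 J
Total: 9044 + 635060 + 116896 + 92449 + 13082 = 866531 J = 867 kJ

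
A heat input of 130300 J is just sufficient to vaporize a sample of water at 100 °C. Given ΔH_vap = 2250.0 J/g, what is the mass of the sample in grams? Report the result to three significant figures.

m = 57.9 g

m = q / ΔH_vap = 130300 J / 2250.0 J/g = 57.9 g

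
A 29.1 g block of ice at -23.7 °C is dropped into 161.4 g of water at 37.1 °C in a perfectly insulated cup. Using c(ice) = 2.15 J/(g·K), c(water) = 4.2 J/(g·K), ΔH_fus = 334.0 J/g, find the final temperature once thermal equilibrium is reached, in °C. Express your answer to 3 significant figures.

T_f = 17.4 °C

Heat to bring ice to 0 °C and melt it: q₁ = 29.1×2.15×23.7 + 29.1×334.0 = 11202 J
Heat the water can supply cooling to 0 °C: 161.4×4.2×37.1 = 25149.3 J > q₁, so all ice melts.
Energy balance: 161.4×4.2×(37.1 − T) = 11202 + 29.1×4.2×(T − 0)
677.88(37.1 − T) = 11202 + 122.22 T
25149.3 − 11202 = 800.10 T
T = 13947.3 / 800.10 = 17.43 °C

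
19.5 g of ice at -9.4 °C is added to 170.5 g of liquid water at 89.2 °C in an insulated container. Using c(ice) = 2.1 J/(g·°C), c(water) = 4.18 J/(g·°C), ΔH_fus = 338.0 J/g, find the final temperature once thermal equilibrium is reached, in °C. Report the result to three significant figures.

Heat to bring ice to 0 °C and melt it: q₁ = 19.5×2.1×9.4 + 19.5×338.0 = 6975.9 J
Heat the water can supply cooling to 0 °C: 170.5×4.18×89.2 = 63571.9 J > q₁, so all ice melts.
Energy balance: 170.5×4.18×(89.2 − T) = 6975.9 + 19.5×4.18×(T − 0)
712.69(89.2 − T) = 6975.9 + 81.51 T
63571.9 − 6975.9 = 794.20 T
T = 56596.0 / 794.20 = 71.26 °C

T_f = 71.3 °C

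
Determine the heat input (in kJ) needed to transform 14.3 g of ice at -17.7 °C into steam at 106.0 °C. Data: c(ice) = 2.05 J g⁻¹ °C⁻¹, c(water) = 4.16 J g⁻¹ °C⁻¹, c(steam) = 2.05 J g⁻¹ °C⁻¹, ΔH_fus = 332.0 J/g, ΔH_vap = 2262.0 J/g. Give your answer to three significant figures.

q1 (heat ice -17.7→0.0 °C): 14.3 × 2.05 × 17.7 = 519 J
q2 (melt at 0 °C): 14.3 × 332.0 = 4748 J
q3 (heat water 0.0→100.0 °C): 14.3 × 4.16 × 100.0 = 5949 J
q4 (vaporize at 100 °C): 14.3 × 2262.0 = 32347 J
q5 (heat steam 100.0→106.0 °C): 14.3 × 2.05 × 6.0 = 176 J
Total: 519 + 4748 + 5949 + 32347 + 176 = 43739 J = 43.7 kJ

q = 43.7 kJ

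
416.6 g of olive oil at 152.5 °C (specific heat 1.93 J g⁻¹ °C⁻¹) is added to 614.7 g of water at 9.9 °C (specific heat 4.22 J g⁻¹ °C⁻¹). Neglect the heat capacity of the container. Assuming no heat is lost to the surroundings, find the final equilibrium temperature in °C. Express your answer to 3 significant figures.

Heat lost by olive oil = heat gained by water.
(416.6)(1.93)(152.5 − T) = (614.7)(4.22)(T − 9.9)
804.038 (152.5 − T) = 2594.034 (T − 9.9)
122620 − 804.038 T = 2594.034 T − 25681
148301 = 3398.072 T
T = 43.64 °C

T_f = 43.6 °C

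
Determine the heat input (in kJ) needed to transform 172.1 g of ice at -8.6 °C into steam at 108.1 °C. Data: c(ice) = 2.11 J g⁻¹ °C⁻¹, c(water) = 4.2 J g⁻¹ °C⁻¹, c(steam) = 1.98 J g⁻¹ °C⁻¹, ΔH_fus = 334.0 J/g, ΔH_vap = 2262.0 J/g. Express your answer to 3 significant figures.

q1 (heat ice -8.6→0.0 °C): 172.1 × 2.11 × 8.6 = 3123 J
q2 (melt at 0 °C): 172.1 × 334.0 = 57481 J
q3 (heat water 0.0→100.0 °C): 172.1 × 4.2 × 100.0 = 72282 J
q4 (vaporize at 100 °C): 172.1 × 2262.0 = 389290 J
q5 (heat steam 100.0→108.1 °C): 172.1 × 1.98 × 8.1 = 2760 J
Total: 3123 + 57481 + 72282 + 389290 + 2760 = 524936 J = 525 kJ

q = 525 kJ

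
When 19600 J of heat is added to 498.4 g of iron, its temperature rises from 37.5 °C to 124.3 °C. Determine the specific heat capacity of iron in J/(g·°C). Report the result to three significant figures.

c = q / (m ΔT) = 19600 / (498.4 × 86.8)
c = 19600 / 43261.12 = 0.453 J/(g·°C)

c = 0.453 J/(g·°C)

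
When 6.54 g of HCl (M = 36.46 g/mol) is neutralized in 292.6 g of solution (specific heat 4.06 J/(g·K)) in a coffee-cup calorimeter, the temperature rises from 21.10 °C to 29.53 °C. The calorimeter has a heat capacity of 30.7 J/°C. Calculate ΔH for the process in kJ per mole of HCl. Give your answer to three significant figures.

ΔH = -57.3 kJ/mol

|ΔT| = |29.53 − 21.10| = 8.43 °C
|q_surr| = (292.6 × 4.06 + 30.7) × 8.43 = 1218.656 × 8.43 = 10273 J
n(HCl) = 6.54 / 36.46 = 0.17937 mol
Temperature rose, so q_rxn = −|q_surr| = -10.273 kJ
ΔH = q_rxn / n = -57.27 kJ/mol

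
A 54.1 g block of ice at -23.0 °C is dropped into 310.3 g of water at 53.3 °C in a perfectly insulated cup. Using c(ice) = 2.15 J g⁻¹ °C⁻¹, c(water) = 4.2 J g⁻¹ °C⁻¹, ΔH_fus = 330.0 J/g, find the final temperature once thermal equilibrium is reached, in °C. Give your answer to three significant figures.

Heat to bring ice to 0 °C and melt it: q₁ = 54.1×2.15×23.0 + 54.1×330.0 = 20528 J
Heat the water can supply cooling to 0 °C: 310.3×4.2×53.3 = 69463.8 J > q₁, so all ice melts.
Energy balance: 310.3×4.2×(53.3 − T) = 20528 + 54.1×4.2×(T − 0)
1303.26(53.3 − T) = 20528 + 227.22 T
69463.8 − 20528 = 1530.48 T
T = 48935.8 / 1530.48 = 31.97 °C

T_f = 32.0 °C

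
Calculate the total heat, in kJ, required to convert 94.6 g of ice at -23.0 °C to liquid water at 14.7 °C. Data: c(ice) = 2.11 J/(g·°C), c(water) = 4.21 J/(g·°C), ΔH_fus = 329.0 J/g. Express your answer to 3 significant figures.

q1 (heat ice -23.0→0.0 °C): 94.6 × 2.11 × 23.0 = 4591 J
q2 (melt at 0 °C): 94.6 × 329.0 = 31123 J
q3 (heat water 0.0→14.7 °C): 94.6 × 4.21 × 14.7 = 5855 J
Total: 4591 + 31123 + 5855 = 41569 J = 41.6 kJ

q = 41.6 kJ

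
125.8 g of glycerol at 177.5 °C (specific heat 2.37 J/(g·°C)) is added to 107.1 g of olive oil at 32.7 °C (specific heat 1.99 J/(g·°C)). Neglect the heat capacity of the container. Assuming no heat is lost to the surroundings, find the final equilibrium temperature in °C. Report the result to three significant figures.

Heat lost by glycerol = heat gained by olive oil.
(125.8)(2.37)(177.5 − T) = (107.1)(1.99)(T − 32.7)
298.146 (177.5 − T) = 213.129 (T − 32.7)
52921 − 298.146 T = 213.129 T − 6969.3
59890.3 = 511.275 T
T = 117.1 °C

T_f = 117 °C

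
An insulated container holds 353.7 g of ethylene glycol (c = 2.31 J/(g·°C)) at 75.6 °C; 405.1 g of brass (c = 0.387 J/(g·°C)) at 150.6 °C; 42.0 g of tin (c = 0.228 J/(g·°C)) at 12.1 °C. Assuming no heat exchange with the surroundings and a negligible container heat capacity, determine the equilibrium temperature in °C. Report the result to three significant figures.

T_f = 86.9 °C

Σ mᵢcᵢ(T − Tᵢ) = 0  ⇒  T = Σ mᵢcᵢTᵢ / Σ mᵢcᵢ
Σ mᵢcᵢ = 353.7×2.31 + 405.1×0.387 + 42.0×0.228 = 983.3967
Σ mᵢcᵢTᵢ = 817.047×75.6 + 156.7737×150.6 + 9.576×12.1 = 85495
T = 85495 / 983.3967 = 86.94 °C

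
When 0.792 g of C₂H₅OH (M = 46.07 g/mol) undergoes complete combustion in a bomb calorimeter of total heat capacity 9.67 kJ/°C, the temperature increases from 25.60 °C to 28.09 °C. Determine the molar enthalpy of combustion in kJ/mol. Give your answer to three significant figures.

ΔH = -1400 kJ/mol

ΔT = 28.09 − 25.60 = 2.49 °C
q_cal = C_cal × ΔT = 9.67 × 2.49 = 24.0783 kJ
n = 0.792 / 46.07 = 0.01719 mol
q_rxn = −q_cal = -24.0783 kJ
ΔH = -24.0783 / 0.01719 = -1401 kJ/mol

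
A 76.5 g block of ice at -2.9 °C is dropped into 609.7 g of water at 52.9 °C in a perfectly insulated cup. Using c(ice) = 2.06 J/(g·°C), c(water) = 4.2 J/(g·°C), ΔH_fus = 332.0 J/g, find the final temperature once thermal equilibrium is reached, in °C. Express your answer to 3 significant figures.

T_f = 38.0 °C

Heat to bring ice to 0 °C and melt it: q₁ = 76.5×2.06×2.9 + 76.5×332.0 = 25855 J
Heat the water can supply cooling to 0 °C: 609.7×4.2×52.9 = 135463 J > q₁, so all ice melts.
Energy balance: 609.7×4.2×(52.9 − T) = 25855 + 76.5×4.2×(T − 0)
2560.74(52.9 − T) = 25855 + 321.3 T
135463 − 25855 = 2882.04 T
T = 109608 / 2882.04 = 38.03 °C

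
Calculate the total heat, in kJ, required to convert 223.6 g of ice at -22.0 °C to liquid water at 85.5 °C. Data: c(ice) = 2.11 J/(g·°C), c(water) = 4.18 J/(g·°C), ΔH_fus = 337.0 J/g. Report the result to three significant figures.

q = 166 kJ

q1 (heat ice -22.0→0.0 °C): 223.6 × 2.11 × 22.0 = 10380 J
q2 (melt at 0 °C): 223.6 × 337.0 = 75353 J
q3 (heat water 0.0→85.5 °C): 223.6 × 4.18 × 85.5 = 79912 J
Total: 10380 + 75353 + 79912 = 165645 J = 166 kJ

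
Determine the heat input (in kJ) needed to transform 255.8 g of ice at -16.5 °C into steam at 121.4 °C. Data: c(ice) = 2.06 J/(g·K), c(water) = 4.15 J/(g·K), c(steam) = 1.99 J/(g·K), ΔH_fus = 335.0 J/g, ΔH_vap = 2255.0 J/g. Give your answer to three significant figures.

q1 (heat ice -16.5→0.0 °C): 255.8 × 2.06 × 16.5 = 8695 J
q2 (melt at 0 °C): 255.8 × 335.0 = 85693 J
q3 (heat water 0.0→100.0 °C): 255.8 × 4.15 × 100.0 = 106157 J
q4 (vaporize at 100 °C): 255.8 × 2255.0 = 576829 J
q5 (heat steam 100.0→121.4 °C): 255.8 × 1.99 × 21.4 = 10893 J
Total: 8695 + 85693 + 106157 + 576829 + 10893 = 788267 J = 788 kJ

q = 788 kJ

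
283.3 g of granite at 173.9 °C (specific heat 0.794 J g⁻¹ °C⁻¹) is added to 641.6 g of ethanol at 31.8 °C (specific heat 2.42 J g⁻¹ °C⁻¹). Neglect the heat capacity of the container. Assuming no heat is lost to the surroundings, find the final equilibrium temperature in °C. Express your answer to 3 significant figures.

T_f = 49.8 °C

Heat lost by granite = heat gained by ethanol.
(283.3)(0.794)(173.9 − T) = (641.6)(2.42)(T − 31.8)
224.9402 (173.9 − T) = 1552.672 (T − 31.8)
39117 − 224.9402 T = 1552.672 T − 49375
88492 = 1777.6122 T
T = 49.78 °C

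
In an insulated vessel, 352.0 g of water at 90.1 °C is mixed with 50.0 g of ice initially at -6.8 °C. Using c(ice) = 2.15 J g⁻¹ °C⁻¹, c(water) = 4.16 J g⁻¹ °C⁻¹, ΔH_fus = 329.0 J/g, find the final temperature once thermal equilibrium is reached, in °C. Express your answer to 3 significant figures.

Heat to bring ice to 0 °C and melt it: q₁ = 50.0×2.15×6.8 + 50.0×329.0 = 17181 J
Heat the water can supply cooling to 0 °C: 352.0×4.16×90.1 = 131935 J > q₁, so all ice melts.
Energy balance: 352.0×4.16×(90.1 − T) = 17181 + 50.0×4.16×(T − 0)
1464.32(90.1 − T) = 17181 + 208 T
131935 − 17181 = 1672.32 T
T = 114754 / 1672.32 = 68.62 °C

T_f = 68.6 °C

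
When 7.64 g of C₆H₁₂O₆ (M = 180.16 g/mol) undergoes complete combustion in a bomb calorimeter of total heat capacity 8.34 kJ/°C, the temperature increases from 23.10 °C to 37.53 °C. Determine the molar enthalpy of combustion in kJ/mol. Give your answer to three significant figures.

ΔT = 37.53 − 23.10 = 14.43 °C
q_cal = C_cal × ΔT = 8.34 × 14.43 = 120.3462 kJ
n = 7.64 / 180.16 = 0.04241 mol
q_rxn = −q_cal = -120.3462 kJ
ΔH = -120.3462 / 0.04241 = -2838 kJ/mol

ΔH = -2840 kJ/mol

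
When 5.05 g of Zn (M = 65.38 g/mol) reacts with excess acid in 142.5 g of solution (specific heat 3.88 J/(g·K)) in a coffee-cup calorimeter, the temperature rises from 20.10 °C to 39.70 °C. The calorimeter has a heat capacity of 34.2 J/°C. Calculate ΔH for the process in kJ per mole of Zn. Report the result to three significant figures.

|ΔT| = |39.70 − 20.10| = 19.60 °C
|q_surr| = (142.5 × 3.88 + 34.2) × 19.60 = 587.1 × 19.60 = 11510 J
n(Zn) = 5.05 / 65.38 = 0.07724 mol
Temperature rose, so q_rxn = −|q_surr| = -11.51 kJ
ΔH = q_rxn / n = -149.0 kJ/mol

ΔH = -149 kJ/mol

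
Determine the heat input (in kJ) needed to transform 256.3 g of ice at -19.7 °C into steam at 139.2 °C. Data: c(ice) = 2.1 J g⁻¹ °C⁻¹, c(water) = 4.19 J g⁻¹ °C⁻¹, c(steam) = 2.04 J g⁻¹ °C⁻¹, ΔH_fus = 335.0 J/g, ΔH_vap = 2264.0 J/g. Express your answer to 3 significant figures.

q1 (heat ice -19.7→0.0 °C): 256.3 × 2.1 × 19.7 = 10603 J
q2 (melt at 0 °C): 256.3 × 335.0 = 85861 J
q3 (heat water 0.0→100.0 °C): 256.3 × 4.19 × 100.0 = 107390 J
q4 (vaporize at 100 °C): 256.3 × 2264.0 = 580263 J
q5 (heat steam 100.0→139.2 °C): 256.3 × 2.04 × 39.2 = 20496 J
Total: 10603 + 85861 + 107390 + 580263 + 20496 = 804613 J = 805 kJ

q = 805 kJ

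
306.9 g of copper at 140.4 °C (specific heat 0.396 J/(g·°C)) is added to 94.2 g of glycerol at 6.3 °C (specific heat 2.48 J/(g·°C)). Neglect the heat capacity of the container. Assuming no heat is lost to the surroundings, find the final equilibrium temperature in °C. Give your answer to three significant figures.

Heat lost by copper = heat gained by glycerol.
(306.9)(0.396)(140.4 − T) = (94.2)(2.48)(T − 6.3)
121.5324 (140.4 − T) = 233.616 (T − 6.3)
17063 − 121.5324 T = 233.616 T − 1471.8
18534.8 = 355.1484 T
T = 52.19 °C

T_f = 52.2 °C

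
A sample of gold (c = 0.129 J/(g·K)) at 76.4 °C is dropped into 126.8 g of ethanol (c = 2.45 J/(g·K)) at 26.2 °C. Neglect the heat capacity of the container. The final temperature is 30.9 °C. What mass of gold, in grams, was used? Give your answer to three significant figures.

q_gained = (126.8 × 2.45) × (30.9 − 26.2) = 1460 J
q_lost = m × 0.129 × (76.4 − 30.9) = 5.8695 m
m = 1460 / 5.8695 = 249 g

m = 249 g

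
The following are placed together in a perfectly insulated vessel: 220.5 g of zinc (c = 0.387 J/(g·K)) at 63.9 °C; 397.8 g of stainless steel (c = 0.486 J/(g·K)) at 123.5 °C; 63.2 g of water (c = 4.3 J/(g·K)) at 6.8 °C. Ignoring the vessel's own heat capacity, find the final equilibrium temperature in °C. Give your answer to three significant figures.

T_f = 56.6 °C

Σ mᵢcᵢ(T − Tᵢ) = 0  ⇒  T = Σ mᵢcᵢTᵢ / Σ mᵢcᵢ
Σ mᵢcᵢ = 220.5×0.387 + 397.8×0.486 + 63.2×4.3 = 550.4243
Σ mᵢcᵢTᵢ = 85.3335×63.9 + 193.3308×123.5 + 271.76×6.8 = 31177
T = 31177 / 550.4243 = 56.64 °C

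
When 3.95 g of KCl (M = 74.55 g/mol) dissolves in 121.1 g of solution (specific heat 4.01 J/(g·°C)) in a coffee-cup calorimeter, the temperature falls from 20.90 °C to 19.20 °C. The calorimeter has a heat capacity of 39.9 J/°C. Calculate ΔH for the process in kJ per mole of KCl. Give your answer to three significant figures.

ΔH = 16.9 kJ/mol

|ΔT| = |19.20 − 20.90| = 1.70 °C
|q_surr| = (121.1 × 4.01 + 39.9) × 1.70 = 525.511 × 1.70 = 893.4 J
n(KCl) = 3.95 / 74.55 = 0.05298 mol
Temperature fell, so q_rxn = +|q_surr| = 0.8934 kJ
ΔH = q_rxn / n = 16.86 kJ/mol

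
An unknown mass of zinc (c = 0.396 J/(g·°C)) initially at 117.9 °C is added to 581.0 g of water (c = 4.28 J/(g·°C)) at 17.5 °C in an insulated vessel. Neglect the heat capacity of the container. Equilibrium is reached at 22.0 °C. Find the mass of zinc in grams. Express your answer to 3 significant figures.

q_gained = (581.0 × 4.28) × (22.0 − 17.5) = 11190 J
q_lost = m × 0.396 × (117.9 − 22.0) = 37.9764 m
m = 11190 / 37.9764 = 295 g

m = 295 g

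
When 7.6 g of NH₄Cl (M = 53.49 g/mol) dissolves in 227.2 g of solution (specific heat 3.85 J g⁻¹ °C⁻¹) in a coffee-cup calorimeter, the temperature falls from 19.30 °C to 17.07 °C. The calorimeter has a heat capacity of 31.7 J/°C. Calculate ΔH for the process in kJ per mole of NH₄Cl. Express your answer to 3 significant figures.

|ΔT| = |17.07 − 19.30| = 2.23 °C
|q_surr| = (227.2 × 3.85 + 31.7) × 2.23 = 906.42 × 2.23 = 2021 J
n(NH₄Cl) = 7.6 / 53.49 = 0.1421 mol
Temperature fell, so q_rxn = +|q_surr| = 2.021 kJ
ΔH = q_rxn / n = 14.22 kJ/mol

ΔH = 14.2 kJ/mol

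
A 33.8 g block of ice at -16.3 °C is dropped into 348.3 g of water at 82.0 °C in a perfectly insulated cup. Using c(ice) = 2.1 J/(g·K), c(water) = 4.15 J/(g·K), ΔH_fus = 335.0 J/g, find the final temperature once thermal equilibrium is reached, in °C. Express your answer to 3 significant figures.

T_f = 66.9 °C

Heat to bring ice to 0 °C and melt it: q₁ = 33.8×2.1×16.3 + 33.8×335.0 = 12480 J
Heat the water can supply cooling to 0 °C: 348.3×4.15×82.0 = 118526 J > q₁, so all ice melts.
Energy balance: 348.3×4.15×(82.0 − T) = 12480 + 33.8×4.15×(T − 0)
1445.445(82.0 − T) = 12480 + 140.27 T
118526 − 12480 = 1585.715 T
T = 106046 / 1585.715 = 66.88 °C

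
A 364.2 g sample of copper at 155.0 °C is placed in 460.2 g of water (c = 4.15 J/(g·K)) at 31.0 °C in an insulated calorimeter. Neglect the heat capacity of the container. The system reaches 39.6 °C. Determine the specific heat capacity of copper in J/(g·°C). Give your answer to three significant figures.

c = 0.391 J/(g·°C)

q_gained = (460.2 × 4.15) × (39.6 − 31.0) = 16420 J
q_lost = 364.2 × c × (155.0 − 39.6) = 42028.68 c
Set equal: c = 16420 / 42028.68 = 0.391 J/(g·°C)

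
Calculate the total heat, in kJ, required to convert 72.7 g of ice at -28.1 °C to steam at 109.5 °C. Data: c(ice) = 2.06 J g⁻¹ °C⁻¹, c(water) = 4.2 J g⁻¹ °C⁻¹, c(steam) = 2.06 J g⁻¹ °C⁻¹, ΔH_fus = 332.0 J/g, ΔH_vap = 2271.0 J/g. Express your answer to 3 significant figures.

q = 225 kJ

q1 (heat ice -28.1→0.0 °C): 72.7 × 2.06 × 28.1 = 4208 J
q2 (melt at 0 °C): 72.7 × 332.0 = 24136 J
q3 (heat water 0.0→100.0 °C): 72.7 × 4.2 × 100.0 = 30534 J
q4 (vaporize at 100 °C): 72.7 × 2271.0 = 165102 J
q5 (heat steam 100.0→109.5 °C): 72.7 × 2.06 × 9.5 = 1423 J
Total: 4208 + 24136 + 30534 + 165102 + 1423 = 225403 J = 225 kJ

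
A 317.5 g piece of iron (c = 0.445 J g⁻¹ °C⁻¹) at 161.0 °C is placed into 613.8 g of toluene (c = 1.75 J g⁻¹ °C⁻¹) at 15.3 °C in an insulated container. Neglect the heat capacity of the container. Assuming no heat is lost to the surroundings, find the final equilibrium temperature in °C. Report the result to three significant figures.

T_f = 32.2 °C

Heat lost by iron = heat gained by toluene.
(317.5)(0.445)(161.0 − T) = (613.8)(1.75)(T − 15.3)
141.2875 (161.0 − T) = 1074.15 (T − 15.3)
22747 − 141.2875 T = 1074.15 T − 16434
39181 = 1215.4375 T
T = 32.24 °C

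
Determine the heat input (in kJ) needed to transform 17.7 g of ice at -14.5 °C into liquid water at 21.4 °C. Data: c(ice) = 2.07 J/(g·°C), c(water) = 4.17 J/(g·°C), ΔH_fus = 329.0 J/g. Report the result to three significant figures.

q = 7.93 kJ

q1 (heat ice -14.5→0.0 °C): 17.7 × 2.07 × 14.5 = 531 J
q2 (melt at 0 °C): 17.7 × 329.0 = 5823 J
q3 (heat water 0.0→21.4 °C): 17.7 × 4.17 × 21.4 = 1580 J
Total: 531 + 5823 + 1580 = 7934 J = 7.93 kJ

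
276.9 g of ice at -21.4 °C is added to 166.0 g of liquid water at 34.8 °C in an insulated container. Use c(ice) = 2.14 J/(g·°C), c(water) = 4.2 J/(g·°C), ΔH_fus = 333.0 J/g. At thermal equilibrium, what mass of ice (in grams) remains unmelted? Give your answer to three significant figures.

m_ice remaining = 242 g

Heat to warm all ice to 0 °C: 276.9×2.14×21.4 = 12681 J
Heat released by water cooling to 0 °C: 166.0×4.2×34.8 = 24263 J
24263 J < 12681 + 276.9×333.0 = 104888.7 J, so not all ice melts; final T = 0 °C.
Heat left for melting: 24263 − 12681 = 11582 J
Mass melted = 11582 / 333.0 = 34.78 g
Ice remaining = 276.9 − 34.78 = 242.12 g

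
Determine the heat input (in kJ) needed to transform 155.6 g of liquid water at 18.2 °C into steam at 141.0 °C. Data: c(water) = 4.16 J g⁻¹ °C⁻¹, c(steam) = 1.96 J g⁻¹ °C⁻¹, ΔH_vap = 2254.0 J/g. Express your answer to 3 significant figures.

q1 (heat water 18.2→100.0 °C): 155.6 × 4.16 × 81.8 = 52949 J
q2 (vaporize at 100 °C): 155.6 × 2254.0 = 350722 J
q3 (heat steam 100.0→141.0 °C): 155.6 × 1.96 × 41.0 = 12504 J
Total: 52949 + 350722 + 12504 = 416175 J = 416 kJ

q = 416 kJ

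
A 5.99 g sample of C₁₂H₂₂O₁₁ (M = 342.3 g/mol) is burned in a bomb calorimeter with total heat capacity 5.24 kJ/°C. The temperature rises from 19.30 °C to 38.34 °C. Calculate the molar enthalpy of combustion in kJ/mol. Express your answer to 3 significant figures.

ΔT = 38.34 − 19.30 = 19.04 °C
q_cal = C_cal × ΔT = 5.24 × 19.04 = 99.7696 kJ
n = 5.99 / 342.3 = 0.01750 mol
q_rxn = −q_cal = -99.7696 kJ
ΔH = -99.7696 / 0.01750 = -5701 kJ/mol

ΔH = -5700 kJ/mol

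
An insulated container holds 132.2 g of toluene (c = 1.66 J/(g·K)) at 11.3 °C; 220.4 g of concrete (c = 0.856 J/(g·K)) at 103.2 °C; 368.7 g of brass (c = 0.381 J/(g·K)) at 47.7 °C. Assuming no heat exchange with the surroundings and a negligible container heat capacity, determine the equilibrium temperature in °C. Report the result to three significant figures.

Σ mᵢcᵢ(T − Tᵢ) = 0  ⇒  T = Σ mᵢcᵢTᵢ / Σ mᵢcᵢ
Σ mᵢcᵢ = 132.2×1.66 + 220.4×0.856 + 368.7×0.381 = 548.5891
Σ mᵢcᵢTᵢ = 219.452×11.3 + 188.6624×103.2 + 140.4747×47.7 = 28650
T = 28650 / 548.5891 = 52.22 °C

T_f = 52.2 °C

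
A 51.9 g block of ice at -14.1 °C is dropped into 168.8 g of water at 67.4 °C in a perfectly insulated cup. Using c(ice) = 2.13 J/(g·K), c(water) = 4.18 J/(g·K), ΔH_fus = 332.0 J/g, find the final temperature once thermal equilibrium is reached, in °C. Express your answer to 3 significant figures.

T_f = 31.2 °C

Heat to bring ice to 0 °C and melt it: q₁ = 51.9×2.13×14.1 + 51.9×332.0 = 18790 J
Heat the water can supply cooling to 0 °C: 168.8×4.18×67.4 = 47556.4 J > q₁, so all ice melts.
Energy balance: 168.8×4.18×(67.4 − T) = 18790 + 51.9×4.18×(T − 0)
705.584(67.4 − T) = 18790 + 216.942 T
47556.4 − 18790 = 922.526 T
T = 28766.4 / 922.526 = 31.18 °C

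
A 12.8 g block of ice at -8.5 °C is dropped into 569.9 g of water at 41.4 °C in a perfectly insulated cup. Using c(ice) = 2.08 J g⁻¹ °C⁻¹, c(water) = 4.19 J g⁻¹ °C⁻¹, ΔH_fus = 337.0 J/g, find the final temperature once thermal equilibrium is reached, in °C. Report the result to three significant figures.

T_f = 38.6 °C

Heat to bring ice to 0 °C and melt it: q₁ = 12.8×2.08×8.5 + 12.8×337.0 = 4539.9 J
Heat the water can supply cooling to 0 °C: 569.9×4.19×41.4 = 98858.3 J > q₁, so all ice melts.
Energy balance: 569.9×4.19×(41.4 − T) = 4539.9 + 12.8×4.19×(T − 0)
2387.881(41.4 − T) = 4539.9 + 53.632 T
98858.3 − 4539.9 = 2441.513 T
T = 94318.4 / 2441.513 = 38.63 °C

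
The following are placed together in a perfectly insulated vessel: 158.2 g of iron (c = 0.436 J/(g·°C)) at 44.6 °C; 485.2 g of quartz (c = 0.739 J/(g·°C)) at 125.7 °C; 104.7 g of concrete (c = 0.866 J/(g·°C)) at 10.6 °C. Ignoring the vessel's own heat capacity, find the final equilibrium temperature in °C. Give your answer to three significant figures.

T_f = 94.8 °C

Σ mᵢcᵢ(T − Tᵢ) = 0  ⇒  T = Σ mᵢcᵢTᵢ / Σ mᵢcᵢ
Σ mᵢcᵢ = 158.2×0.436 + 485.2×0.739 + 104.7×0.866 = 518.2082
Σ mᵢcᵢTᵢ = 68.9752×44.6 + 358.5628×125.7 + 90.6702×10.6 = 49109
T = 49109 / 518.2082 = 94.77 °C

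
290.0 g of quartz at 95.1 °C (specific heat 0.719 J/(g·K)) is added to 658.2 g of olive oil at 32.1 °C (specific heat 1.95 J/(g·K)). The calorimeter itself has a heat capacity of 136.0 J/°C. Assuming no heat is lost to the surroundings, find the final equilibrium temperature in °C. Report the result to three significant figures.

Heat lost by quartz = heat gained by olive oil + calorimeter.
(290.0)(0.719)(95.1 − T) = [(658.2)(1.95) + 136.0](T − 32.1)
208.51 (95.1 − T) = 1419.49 (T − 32.1)
19829 − 208.51 T = 1419.49 T − 45566
65395 = 1628.00 T
T = 40.17 °C

T_f = 40.2 °C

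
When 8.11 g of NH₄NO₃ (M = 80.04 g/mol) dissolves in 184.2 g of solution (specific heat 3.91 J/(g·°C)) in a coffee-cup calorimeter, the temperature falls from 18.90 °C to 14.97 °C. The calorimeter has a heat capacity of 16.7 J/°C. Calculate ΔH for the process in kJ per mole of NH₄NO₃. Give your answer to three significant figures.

|ΔT| = |14.97 − 18.90| = 3.93 °C
|q_surr| = (184.2 × 3.91 + 16.7) × 3.93 = 736.922 × 3.93 = 2896 J
n(NH₄NO₃) = 8.11 / 80.04 = 0.1013 mol
Temperature fell, so q_rxn = +|q_surr| = 2.896 kJ
ΔH = q_rxn / n = 28.59 kJ/mol

ΔH = 28.6 kJ/mol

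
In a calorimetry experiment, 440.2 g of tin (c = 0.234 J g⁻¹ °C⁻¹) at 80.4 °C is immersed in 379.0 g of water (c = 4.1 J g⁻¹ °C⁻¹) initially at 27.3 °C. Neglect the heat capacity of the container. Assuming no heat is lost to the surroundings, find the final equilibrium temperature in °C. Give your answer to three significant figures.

Heat lost by tin = heat gained by water.
(440.2)(0.234)(80.4 − T) = (379.0)(4.1)(T − 27.3)
103.0068 (80.4 − T) = 1553.9 (T − 27.3)
8281.7 − 103.0068 T = 1553.9 T − 42421
50702.7 = 1656.9068 T
T = 30.60 °C

T_f = 30.6 °C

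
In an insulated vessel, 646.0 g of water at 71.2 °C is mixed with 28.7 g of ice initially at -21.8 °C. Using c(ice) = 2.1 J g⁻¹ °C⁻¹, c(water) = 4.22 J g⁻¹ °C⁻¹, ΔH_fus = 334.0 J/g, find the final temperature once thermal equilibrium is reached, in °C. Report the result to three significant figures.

T_f = 64.3 °C

Heat to bring ice to 0 °C and melt it: q₁ = 28.7×2.1×21.8 + 28.7×334.0 = 10900 J
Heat the water can supply cooling to 0 °C: 646.0×4.22×71.2 = 194100 J > q₁, so all ice melts.
Energy balance: 646.0×4.22×(71.2 − T) = 10900 + 28.7×4.22×(T − 0)
2726.12(71.2 − T) = 10900 + 121.114 T
194100 − 10900 = 2847.234 T
T = 183200 / 2847.234 = 64.34 °C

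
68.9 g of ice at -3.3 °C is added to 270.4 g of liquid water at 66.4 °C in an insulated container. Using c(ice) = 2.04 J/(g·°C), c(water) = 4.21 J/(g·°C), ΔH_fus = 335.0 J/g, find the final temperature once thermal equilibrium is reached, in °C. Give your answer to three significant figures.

T_f = 36.4 °C

Heat to bring ice to 0 °C and melt it: q₁ = 68.9×2.04×3.3 + 68.9×335.0 = 23545 J
Heat the water can supply cooling to 0 °C: 270.4×4.21×66.4 = 75588.7 J > q₁, so all ice melts.
Energy balance: 270.4×4.21×(66.4 − T) = 23545 + 68.9×4.21×(T − 0)
1138.384(66.4 − T) = 23545 + 290.069 T
75588.7 − 23545 = 1428.453 T
T = 52043.7 / 1428.453 = 36.43 °C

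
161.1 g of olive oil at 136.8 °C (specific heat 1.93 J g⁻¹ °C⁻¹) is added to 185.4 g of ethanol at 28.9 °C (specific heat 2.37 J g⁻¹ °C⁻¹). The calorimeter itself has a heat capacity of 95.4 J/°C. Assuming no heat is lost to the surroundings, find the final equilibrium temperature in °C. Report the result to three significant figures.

T_f = 68.6 °C

Heat lost by olive oil = heat gained by ethanol + calorimeter.
(161.1)(1.93)(136.8 − T) = [(185.4)(2.37) + 95.4](T − 28.9)
310.923 (136.8 − T) = 534.798 (T − 28.9)
42534 − 310.923 T = 534.798 T − 15456
57990 = 845.721 T
T = 68.57 °C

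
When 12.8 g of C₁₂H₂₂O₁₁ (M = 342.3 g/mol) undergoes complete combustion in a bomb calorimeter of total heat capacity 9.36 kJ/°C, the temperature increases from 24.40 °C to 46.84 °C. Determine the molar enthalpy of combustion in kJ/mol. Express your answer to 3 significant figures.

ΔH = -5620 kJ/mol

ΔT = 46.84 − 24.40 = 22.44 °C
q_cal = C_cal × ΔT = 9.36 × 22.44 = 210.0384 kJ
n = 12.8 / 342.3 = 0.03739 mol
q_rxn = −q_cal = -210.0384 kJ
ΔH = -210.0384 / 0.03739 = -5618 kJ/mol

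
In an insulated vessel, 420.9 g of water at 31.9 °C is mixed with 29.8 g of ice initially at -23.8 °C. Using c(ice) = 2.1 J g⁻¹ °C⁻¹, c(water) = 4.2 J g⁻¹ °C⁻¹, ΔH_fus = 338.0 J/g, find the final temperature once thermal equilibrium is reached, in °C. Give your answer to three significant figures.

T_f = 23.7 °C

Heat to bring ice to 0 °C and melt it: q₁ = 29.8×2.1×23.8 + 29.8×338.0 = 11562 J
Heat the water can supply cooling to 0 °C: 420.9×4.2×31.9 = 56392.2 J > q₁, so all ice melts.
Energy balance: 420.9×4.2×(31.9 − T) = 11562 + 29.8×4.2×(T − 0)
1767.78(31.9 − T) = 11562 + 125.16 T
56392.2 − 11562 = 1892.94 T
T = 44830.2 / 1892.94 = 23.68 °C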